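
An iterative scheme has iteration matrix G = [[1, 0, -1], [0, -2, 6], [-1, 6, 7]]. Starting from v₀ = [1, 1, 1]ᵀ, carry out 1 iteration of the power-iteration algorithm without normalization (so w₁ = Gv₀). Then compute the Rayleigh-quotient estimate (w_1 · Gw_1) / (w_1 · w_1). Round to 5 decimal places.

w1 = Gv₀ = (1·1 + 0·1 + (-1)·1; 0·1 + (-2)·1 + 6·1; (-1)·1 + 6·1 + 7·1) = (0, 4, 12)
Gw1 = (-12, 64, 108)
w1·Gw1 = 0·(-12) + 4·64 + 12·108 = 1552; w1·w1 = 0·0 + 4·4 + 12·12 = 160
λ ≈ 1552/160 = 9.70000

λ ≈ 9.70000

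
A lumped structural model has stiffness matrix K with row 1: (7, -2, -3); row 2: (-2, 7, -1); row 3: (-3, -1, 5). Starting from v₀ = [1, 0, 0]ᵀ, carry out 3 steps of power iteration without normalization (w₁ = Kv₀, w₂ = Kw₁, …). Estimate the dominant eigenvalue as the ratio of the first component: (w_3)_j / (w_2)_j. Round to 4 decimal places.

λ ≈ 9.4516

w1 = Kv₀ = (7·1 + (-2)·0 + (-3)·0; (-2)·1 + 7·0 + (-1)·0; (-3)·1 + (-1)·0 + 5·0) = (7, -2, -3)
w2 = Kw1 = (7·7 + (-2)·(-2) + (-3)·(-3); (-2)·7 + 7·(-2) + (-1)·(-3); (-3)·7 + (-1)·(-2) + 5·(-3)) = (62, -25, -34)
w3 = Kw2 = (586, -265, -331)
Ratio at component: 586 / 62 = 9.4516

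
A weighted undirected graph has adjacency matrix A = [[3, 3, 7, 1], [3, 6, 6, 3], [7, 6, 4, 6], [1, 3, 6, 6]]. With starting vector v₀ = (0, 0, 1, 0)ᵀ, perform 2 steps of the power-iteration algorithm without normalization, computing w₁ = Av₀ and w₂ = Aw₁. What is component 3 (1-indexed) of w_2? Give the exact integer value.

w1 = Av₀ = (3·0 + 3·0 + 7·1 + 1·0; 3·0 + 6·0 + 6·1 + 3·0; 7·0 + 6·0 + 4·1 + 6·0; 1·0 + 3·0 + 6·1 + 6·0) = (7, 6, 4, 6)
w2 = Aw1 = (3·7 + 3·6 + 7·4 + 1·6; 3·7 + 6·6 + 6·4 + 3·6; 7·7 + 6·6 + 4·4 + 6·6; 1·7 + 3·6 + 6·4 + 6·6) = (73, 99, 137, 85)
The requested component of w2 is 137.

137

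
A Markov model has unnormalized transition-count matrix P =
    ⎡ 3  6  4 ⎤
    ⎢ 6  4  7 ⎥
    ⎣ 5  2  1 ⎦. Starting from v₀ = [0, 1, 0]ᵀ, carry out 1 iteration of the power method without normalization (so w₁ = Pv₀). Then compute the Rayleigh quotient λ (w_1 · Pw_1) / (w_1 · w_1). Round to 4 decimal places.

11.5000

w1 = Pv₀ = (3·0 + 6·1 + 4·0; 6·0 + 4·1 + 7·0; 5·0 + 2·1 + 1·0) = (6, 4, 2)
Pw1 = (50, 66, 40)
w1·Pw1 = 6·50 + 4·66 + 2·40 = 644; w1·w1 = 6·6 + 4·4 + 2·2 = 56
λ ≈ 644/56 = 11.5000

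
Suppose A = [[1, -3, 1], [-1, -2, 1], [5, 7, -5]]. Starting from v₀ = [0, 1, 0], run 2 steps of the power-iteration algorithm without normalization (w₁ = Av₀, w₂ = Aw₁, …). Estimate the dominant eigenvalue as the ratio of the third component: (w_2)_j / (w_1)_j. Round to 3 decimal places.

-9.143

w1 = Av₀ = (-3, -2, 7)
w2 = Aw1 = (10, 14, -64)
Ratio at component: -64 / 7 = -9.143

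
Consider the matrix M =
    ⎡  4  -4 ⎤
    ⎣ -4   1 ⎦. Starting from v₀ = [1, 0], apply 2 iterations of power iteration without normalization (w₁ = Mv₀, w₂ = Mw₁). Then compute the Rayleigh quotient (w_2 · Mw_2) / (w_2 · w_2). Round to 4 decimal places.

6.7528

w1 = Mv₀ = (4, -4)
w2 = Mw1 = (32, -20)
Mw2 = (208, -148)
w2·Mw2 = 32·208 + (-20)·(-148) = 9616; w2·w2 = 32·32 + (-20)·(-20) = 1424
λ ≈ 9616/1424 = 6.7528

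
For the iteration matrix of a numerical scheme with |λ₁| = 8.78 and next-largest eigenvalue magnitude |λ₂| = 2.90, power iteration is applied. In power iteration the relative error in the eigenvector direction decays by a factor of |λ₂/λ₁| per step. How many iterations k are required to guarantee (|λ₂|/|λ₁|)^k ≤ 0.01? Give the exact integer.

|λ₂/λ₁| = 2.90/8.78 = 0.33030
Need k ≥ ln(0.01) / ln(0.33030) = -4.6052 / -1.1078 ≈ 4.157
Smallest integer k satisfying the bound: 5

5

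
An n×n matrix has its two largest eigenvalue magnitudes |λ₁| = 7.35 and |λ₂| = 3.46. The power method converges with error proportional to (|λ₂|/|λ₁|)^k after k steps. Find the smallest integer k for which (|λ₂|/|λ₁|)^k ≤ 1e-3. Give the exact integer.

10

|λ₂/λ₁| = 3.46/7.35 = 0.47075
Need k ≥ ln(1e-3) / ln(0.47075) = -6.9078 / -0.7534 ≈ 9.168
Smallest integer k satisfying the bound: 10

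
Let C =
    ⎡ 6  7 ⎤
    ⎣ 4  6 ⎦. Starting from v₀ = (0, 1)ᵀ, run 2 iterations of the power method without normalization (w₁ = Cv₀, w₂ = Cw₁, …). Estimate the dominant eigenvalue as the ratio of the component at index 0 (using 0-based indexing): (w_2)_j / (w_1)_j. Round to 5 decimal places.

12.00000

w1 = Cv₀ = (6·0 + 7·1; 4·0 + 6·1) = (7, 6)
w2 = Cw1 = (6·7 + 7·6; 4·7 + 6·6) = (84, 64)
Ratio at component: 84 / 7 = 12.00000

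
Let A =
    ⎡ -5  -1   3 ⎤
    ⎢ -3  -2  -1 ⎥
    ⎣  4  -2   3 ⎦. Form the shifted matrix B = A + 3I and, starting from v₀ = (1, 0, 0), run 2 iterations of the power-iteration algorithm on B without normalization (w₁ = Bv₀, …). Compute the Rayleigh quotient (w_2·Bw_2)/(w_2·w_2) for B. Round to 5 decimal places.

μ ≈ 6.20686

B = A + 3I has rows (-2, -1, 3); (-3, 1, -1); (4, -2, 6)
w1 = Bv₀ = (-2, -3, 4)
w2 = Bw1 = (19, -1, 22)
Bw2 = (29, -80, 210)
w2·Bw2 = 5251; w2·w2 = 846; μ ≈ 5251/846 = 6.20686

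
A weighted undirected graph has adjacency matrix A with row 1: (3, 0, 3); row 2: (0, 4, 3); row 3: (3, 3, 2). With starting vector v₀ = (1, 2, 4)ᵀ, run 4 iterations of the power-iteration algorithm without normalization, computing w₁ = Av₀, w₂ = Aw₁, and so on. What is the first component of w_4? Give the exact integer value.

w1 = Av₀ = (15, 20, 17)
w2 = Aw1 = (96, 131, 139)
w3 = Aw2 = (705, 941, 959)
w4 = Aw3 = (4992, 6641, 6856)
The requested component of w4 is 4992.

4992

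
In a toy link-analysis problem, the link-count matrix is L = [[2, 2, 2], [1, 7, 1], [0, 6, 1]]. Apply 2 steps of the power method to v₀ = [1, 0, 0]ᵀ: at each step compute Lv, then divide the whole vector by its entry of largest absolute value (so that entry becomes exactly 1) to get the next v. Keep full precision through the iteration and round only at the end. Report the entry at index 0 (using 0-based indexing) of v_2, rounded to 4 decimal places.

Lv0 = (2.00000, 1.00000, 0.00000); divide by 2.00000 → v1 = (1.00000, 0.50000, 0.00000)
Lv1 = (3.00000, 4.50000, 3.00000); divide by 4.50000 → v2 = (0.66667, 1.00000, 0.66667)
Requested entry of v2: 6/9 = 0.6667

0.6667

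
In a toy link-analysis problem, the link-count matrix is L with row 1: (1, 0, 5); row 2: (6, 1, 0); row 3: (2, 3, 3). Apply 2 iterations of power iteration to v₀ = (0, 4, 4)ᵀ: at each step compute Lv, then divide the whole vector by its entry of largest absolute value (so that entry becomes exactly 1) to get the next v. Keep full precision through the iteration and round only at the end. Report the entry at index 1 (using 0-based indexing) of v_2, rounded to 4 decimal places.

Lv0 = (20.00000, 4.00000, 24.00000); divide by 24.00000 → v1 = (0.83333, 0.16667, 1.00000)
Lv1 = (5.83333, 5.16667, 5.16667); divide by 5.83333 → v2 = (1.00000, 0.88571, 0.88571)
Requested entry of v2: 124/140 = 0.8857

0.8857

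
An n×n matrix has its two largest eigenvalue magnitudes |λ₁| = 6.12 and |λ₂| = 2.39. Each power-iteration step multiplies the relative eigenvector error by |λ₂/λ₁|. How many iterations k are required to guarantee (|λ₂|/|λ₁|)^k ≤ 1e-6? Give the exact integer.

15

|λ₂/λ₁| = 2.39/6.12 = 0.39052
Need k ≥ ln(1e-6) / ln(0.39052) = -13.8155 / -0.9403 ≈ 14.693
Smallest integer k satisfying the bound: 15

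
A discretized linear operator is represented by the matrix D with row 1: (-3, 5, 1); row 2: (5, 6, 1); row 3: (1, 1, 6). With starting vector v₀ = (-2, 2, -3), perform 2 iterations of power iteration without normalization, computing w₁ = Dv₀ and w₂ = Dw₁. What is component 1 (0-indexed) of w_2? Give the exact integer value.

41

w1 = Dv₀ = (13, -1, -18)
w2 = Dw1 = (-62, 41, -96)
The requested component of w2 is 41.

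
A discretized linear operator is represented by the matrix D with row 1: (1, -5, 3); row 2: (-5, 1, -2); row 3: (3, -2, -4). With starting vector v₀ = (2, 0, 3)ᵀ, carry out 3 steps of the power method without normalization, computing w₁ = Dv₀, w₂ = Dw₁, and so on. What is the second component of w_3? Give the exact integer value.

w1 = Dv₀ = (11, -16, -6)
w2 = Dw1 = (73, -59, 89)
w3 = Dw2 = (635, -602, -19)
The requested component of w3 is -602.

-602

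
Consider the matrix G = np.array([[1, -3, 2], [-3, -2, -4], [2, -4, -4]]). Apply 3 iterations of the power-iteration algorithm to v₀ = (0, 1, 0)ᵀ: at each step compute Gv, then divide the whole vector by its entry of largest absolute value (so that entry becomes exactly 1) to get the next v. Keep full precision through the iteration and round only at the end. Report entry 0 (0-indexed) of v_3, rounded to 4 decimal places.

Gv0 = (-3.00000, -2.00000, -4.00000); divide by -4.00000 → v1 = (0.75000, 0.50000, 1.00000)
Gv1 = (1.25000, -7.25000, -4.50000); divide by -7.25000 → v2 = (-0.17241, 1.00000, 0.62069)
Gv2 = (-1.93103, -3.96552, -6.82759); divide by -6.82759 → v3 = (0.28283, 0.58081, 1.00000)
Requested entry of v3: -56/-198 = 0.2828

0.2828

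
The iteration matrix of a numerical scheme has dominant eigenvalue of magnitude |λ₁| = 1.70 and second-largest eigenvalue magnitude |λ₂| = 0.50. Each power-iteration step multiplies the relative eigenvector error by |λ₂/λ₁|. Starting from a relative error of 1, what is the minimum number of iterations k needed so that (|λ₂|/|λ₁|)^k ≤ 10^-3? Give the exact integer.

|λ₂/λ₁| = 0.50/1.70 = 0.29412
Need k ≥ ln(10^-3) / ln(0.29412) = -6.9078 / -1.2238 ≈ 5.645
Smallest integer k satisfying the bound: 6

6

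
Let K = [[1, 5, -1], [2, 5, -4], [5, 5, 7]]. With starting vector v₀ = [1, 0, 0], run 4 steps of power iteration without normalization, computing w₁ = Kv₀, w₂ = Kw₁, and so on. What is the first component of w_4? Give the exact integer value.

-1564

w1 = Kv₀ = (1·1 + 5·0 + (-1)·0; 2·1 + 5·0 + (-4)·0; 5·1 + 5·0 + 7·0) = (1, 2, 5)
w2 = Kw1 = (1·1 + 5·2 + (-1)·5; 2·1 + 5·2 + (-4)·5; 5·1 + 5·2 + 7·5) = (6, -8, 50)
w3 = Kw2 = (-84, -228, 340)
w4 = Kw3 = (-1564, -2668, 820)
The requested component of w4 is -1564.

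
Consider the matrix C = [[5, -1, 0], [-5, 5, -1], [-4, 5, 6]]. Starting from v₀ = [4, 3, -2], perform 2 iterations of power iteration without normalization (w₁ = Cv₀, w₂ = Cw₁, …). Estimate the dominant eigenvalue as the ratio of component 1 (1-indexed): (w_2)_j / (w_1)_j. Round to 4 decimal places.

w1 = Cv₀ = (5·4 + (-1)·3 + 0·(-2); (-5)·4 + 5·3 + (-1)·(-2); (-4)·4 + 5·3 + 6·(-2)) = (17, -3, -13)
w2 = Cw1 = (5·17 + (-1)·(-3) + 0·(-13); (-5)·17 + 5·(-3) + (-1)·(-13); (-4)·17 + 5·(-3) + 6·(-13)) = (88, -87, -161)
Ratio at component: 88 / 17 = 5.1765

5.1765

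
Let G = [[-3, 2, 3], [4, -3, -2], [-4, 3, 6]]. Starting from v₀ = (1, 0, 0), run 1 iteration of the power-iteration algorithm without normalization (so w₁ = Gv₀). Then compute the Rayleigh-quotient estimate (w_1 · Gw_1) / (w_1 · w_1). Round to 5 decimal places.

w1 = Gv₀ = ((-3)·1 + 2·0 + 3·0; 4·1 + (-3)·0 + (-2)·0; (-4)·1 + 3·0 + 6·0) = (-3, 4, -4)
Gw1 = (5, -16, 0)
w1·Gw1 = (-3)·5 + 4·(-16) + (-4)·0 = -79; w1·w1 = (-3)·(-3) + 4·4 + (-4)·(-4) = 41
λ ≈ -79/41 = -1.92683

-1.92683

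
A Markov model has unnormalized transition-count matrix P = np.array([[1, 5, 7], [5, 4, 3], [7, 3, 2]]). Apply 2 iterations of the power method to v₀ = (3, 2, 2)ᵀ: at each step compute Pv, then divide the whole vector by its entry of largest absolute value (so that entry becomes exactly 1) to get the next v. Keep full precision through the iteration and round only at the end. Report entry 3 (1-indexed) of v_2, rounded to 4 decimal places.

0.8689

Pv0 = (27.00000, 29.00000, 31.00000); divide by 31.00000 → v1 = (0.87097, 0.93548, 1.00000)
Pv1 = (12.54839, 11.09677, 10.90323); divide by 12.54839 → v2 = (1.00000, 0.88432, 0.86889)
Requested entry of v2: 338/389 = 0.8689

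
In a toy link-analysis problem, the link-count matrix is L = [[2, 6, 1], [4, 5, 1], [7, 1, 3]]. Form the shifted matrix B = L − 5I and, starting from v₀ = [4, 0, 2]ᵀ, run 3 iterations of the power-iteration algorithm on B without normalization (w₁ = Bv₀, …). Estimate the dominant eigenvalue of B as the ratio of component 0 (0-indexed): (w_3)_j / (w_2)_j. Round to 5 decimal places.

B = L − 5I has rows (-3, 6, 1); (4, 0, 1); (7, 1, -2)
w1 = Bv₀ = ((-3)·4 + 6·0 + 1·2; 4·4 + 0·0 + 1·2; 7·4 + 1·0 + (-2)·2) = (-10, 18, 24)
w2 = Bw1 = ((-3)·(-10) + 6·18 + 1·24; 4·(-10) + 0·18 + 1·24; 7·(-10) + 1·18 + (-2)·24) = (162, -16, -100)
w3 = Bw2 = (-682, 548, 1318)
Ratio: -682/162 = -4.20988

μ ≈ -4.20988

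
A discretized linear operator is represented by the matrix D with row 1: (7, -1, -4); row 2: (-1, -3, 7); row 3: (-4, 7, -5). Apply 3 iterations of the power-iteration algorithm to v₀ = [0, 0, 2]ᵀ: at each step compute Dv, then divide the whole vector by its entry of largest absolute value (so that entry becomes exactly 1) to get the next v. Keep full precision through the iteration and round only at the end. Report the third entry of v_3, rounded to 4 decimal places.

Dv0 = (-8.00000, 14.00000, -10.00000); divide by 14.00000 → v1 = (-0.57143, 1.00000, -0.71429)
Dv1 = (-2.14286, -7.42857, 12.85714); divide by 12.85714 → v2 = (-0.16667, -0.57778, 1.00000)
Dv2 = (-4.58889, 8.90000, -8.37778); divide by 8.90000 → v3 = (-0.51561, 1.00000, -0.94132)
Requested entry of v3: -1508/1602 = -0.9413

-0.9413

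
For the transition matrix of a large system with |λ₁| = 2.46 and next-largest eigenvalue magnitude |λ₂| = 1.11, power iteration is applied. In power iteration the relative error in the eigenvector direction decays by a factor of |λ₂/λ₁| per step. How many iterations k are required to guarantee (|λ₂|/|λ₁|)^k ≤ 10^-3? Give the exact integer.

|λ₂/λ₁| = 1.11/2.46 = 0.45122
Need k ≥ ln(10^-3) / ln(0.45122) = -6.9078 / -0.7958 ≈ 8.680
Smallest integer k satisfying the bound: 9

9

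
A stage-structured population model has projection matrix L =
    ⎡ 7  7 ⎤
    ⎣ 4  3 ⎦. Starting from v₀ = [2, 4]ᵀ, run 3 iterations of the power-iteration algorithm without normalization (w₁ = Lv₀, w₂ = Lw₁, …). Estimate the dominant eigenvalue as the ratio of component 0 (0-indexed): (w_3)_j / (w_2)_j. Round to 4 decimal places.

λ ≈ 10.6774

w1 = Lv₀ = (42, 20)
w2 = Lw1 = (434, 228)
w3 = Lw2 = (4634, 2420)
Ratio at component: 4634 / 434 = 10.6774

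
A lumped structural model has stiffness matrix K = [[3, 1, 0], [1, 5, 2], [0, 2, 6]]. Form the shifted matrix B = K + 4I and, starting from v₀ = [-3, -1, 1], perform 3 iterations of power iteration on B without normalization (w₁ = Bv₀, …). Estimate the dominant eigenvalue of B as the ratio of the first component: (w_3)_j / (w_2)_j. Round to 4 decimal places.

B = K + 4I has rows (7, 1, 0); (1, 9, 2); (0, 2, 10)
w1 = Bv₀ = (7·(-3) + 1·(-1) + 0·1; 1·(-3) + 9·(-1) + 2·1; 0·(-3) + 2·(-1) + 10·1) = (-22, -10, 8)
w2 = Bw1 = (7·(-22) + 1·(-10) + 0·8; 1·(-22) + 9·(-10) + 2·8; 0·(-22) + 2·(-10) + 10·8) = (-164, -96, 60)
w3 = Bw2 = (-1244, -908, 408)
Ratio: -1244/-164 = 7.5854

7.5854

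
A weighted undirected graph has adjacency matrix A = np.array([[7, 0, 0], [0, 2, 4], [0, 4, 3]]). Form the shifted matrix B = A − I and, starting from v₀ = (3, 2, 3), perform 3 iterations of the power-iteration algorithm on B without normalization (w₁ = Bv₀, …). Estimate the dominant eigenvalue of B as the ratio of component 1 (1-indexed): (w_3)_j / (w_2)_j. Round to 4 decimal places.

B = A − I has rows (6, 0, 0); (0, 1, 4); (0, 4, 2)
w1 = Bv₀ = (6·3 + 0·2 + 0·3; 0·3 + 1·2 + 4·3; 0·3 + 4·2 + 2·3) = (18, 14, 14)
w2 = Bw1 = (6·18 + 0·14 + 0·14; 0·18 + 1·14 + 4·14; 0·18 + 4·14 + 2·14) = (108, 70, 84)
w3 = Bw2 = (648, 406, 448)
Ratio: 648/108 = 6.0000

μ ≈ 6.0000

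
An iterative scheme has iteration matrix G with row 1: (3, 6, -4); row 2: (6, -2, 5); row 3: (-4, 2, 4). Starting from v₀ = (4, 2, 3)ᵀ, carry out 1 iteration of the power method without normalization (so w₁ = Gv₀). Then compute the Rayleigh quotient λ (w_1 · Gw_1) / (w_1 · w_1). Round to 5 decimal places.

2.20745

w1 = Gv₀ = (12, 35, 0)
Gw1 = (246, 2, 22)
w1·Gw1 = 12·246 + 35·2 + 0·22 = 3022; w1·w1 = 12·12 + 35·35 + 0·0 = 1369
λ ≈ 3022/1369 = 2.20745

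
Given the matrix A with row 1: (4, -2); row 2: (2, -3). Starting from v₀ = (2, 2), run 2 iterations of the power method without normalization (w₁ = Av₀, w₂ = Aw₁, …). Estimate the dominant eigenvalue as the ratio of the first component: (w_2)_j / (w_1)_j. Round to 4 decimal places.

w1 = Av₀ = (4, -2)
w2 = Aw1 = (20, 14)
Ratio at component: 20 / 4 = 5.0000

5.0000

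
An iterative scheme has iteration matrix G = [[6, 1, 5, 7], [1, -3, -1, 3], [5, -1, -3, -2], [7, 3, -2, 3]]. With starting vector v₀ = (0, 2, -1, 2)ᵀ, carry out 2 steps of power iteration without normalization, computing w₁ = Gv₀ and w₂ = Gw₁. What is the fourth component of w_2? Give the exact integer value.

128

w1 = Gv₀ = (6·0 + 1·2 + 5·(-1) + 7·2; 1·0 + (-3)·2 + (-1)·(-1) + 3·2; 5·0 + (-1)·2 + (-3)·(-1) + (-2)·2; 7·0 + 3·2 + (-2)·(-1) + 3·2) = (11, 1, -3, 14)
w2 = Gw1 = (6·11 + 1·1 + 5·(-3) + 7·14; 1·11 + (-3)·1 + (-1)·(-3) + 3·14; 5·11 + (-1)·1 + (-3)·(-3) + (-2)·14; 7·11 + 3·1 + (-2)·(-3) + 3·14) = (150, 53, 35, 128)
The requested component of w2 is 128.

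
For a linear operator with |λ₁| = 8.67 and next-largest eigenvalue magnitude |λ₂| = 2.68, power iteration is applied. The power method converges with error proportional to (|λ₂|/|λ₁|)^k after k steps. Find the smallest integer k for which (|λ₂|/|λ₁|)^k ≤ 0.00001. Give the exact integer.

10

|λ₂/λ₁| = 2.68/8.67 = 0.30911
Need k ≥ ln(0.00001) / ln(0.30911) = -11.5129 / -1.1741 ≈ 9.806
Smallest integer k satisfying the bound: 10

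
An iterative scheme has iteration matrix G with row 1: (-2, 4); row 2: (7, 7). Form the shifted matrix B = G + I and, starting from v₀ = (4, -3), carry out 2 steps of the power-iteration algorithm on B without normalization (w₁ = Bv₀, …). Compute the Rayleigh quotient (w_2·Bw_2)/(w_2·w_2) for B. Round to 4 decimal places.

B = G + I has rows (-1, 4); (7, 8)
w1 = Bv₀ = (-16, 4)
w2 = Bw1 = (32, -80)
Bw2 = (-352, -416)
w2·Bw2 = 22016; w2·w2 = 7424; μ ≈ 22016/7424 = 2.9655

μ ≈ 2.9655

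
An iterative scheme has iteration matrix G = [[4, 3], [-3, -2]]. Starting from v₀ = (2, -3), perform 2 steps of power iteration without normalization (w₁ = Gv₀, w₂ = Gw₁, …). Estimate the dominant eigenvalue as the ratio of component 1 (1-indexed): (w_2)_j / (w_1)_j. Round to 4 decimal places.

w1 = Gv₀ = (-1, 0)
w2 = Gw1 = (-4, 3)
Ratio at component: -4 / -1 = 4.0000

4.0000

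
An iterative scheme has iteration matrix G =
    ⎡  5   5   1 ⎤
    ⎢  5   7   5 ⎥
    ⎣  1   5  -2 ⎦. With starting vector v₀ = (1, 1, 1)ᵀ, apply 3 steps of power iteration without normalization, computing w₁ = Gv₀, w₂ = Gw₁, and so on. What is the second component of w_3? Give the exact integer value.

w1 = Gv₀ = (5·1 + 5·1 + 1·1; 5·1 + 7·1 + 5·1; 1·1 + 5·1 + (-2)·1) = (11, 17, 4)
w2 = Gw1 = (5·11 + 5·17 + 1·4; 5·11 + 7·17 + 5·4; 1·11 + 5·17 + (-2)·4) = (144, 194, 88)
w3 = Gw2 = (1778, 2518, 938)
The requested component of w3 is 2518.

2518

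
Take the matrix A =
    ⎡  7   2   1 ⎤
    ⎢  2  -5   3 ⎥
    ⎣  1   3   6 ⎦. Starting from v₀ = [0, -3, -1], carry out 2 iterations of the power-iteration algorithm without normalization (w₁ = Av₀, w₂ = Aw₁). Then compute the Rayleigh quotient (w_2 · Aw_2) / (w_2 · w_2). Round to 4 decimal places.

w1 = Av₀ = (-7, 12, -15)
w2 = Aw1 = (-40, -119, -61)
Aw2 = (-579, 332, -763)
w2·Aw2 = (-40)·(-579) + (-119)·332 + (-61)·(-763) = 30195; w2·w2 = (-40)·(-40) + (-119)·(-119) + (-61)·(-61) = 19482
λ ≈ 30195/19482 = 1.5499

1.5499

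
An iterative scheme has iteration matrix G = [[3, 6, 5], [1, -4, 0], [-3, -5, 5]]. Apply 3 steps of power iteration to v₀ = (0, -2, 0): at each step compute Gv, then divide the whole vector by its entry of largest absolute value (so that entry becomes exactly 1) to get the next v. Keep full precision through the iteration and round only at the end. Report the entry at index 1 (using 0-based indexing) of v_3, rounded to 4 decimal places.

Gv0 = (-12.00000, 8.00000, 10.00000); divide by -12.00000 → v1 = (1.00000, -0.66667, -0.83333)
Gv1 = (-5.16667, 3.66667, -3.83333); divide by -5.16667 → v2 = (1.00000, -0.70968, 0.74194)
Gv2 = (2.45161, 3.83871, 4.25806); divide by 4.25806 → v3 = (0.57576, 0.90152, 1.00000)
Requested entry of v3: 238/264 = 0.9015

0.9015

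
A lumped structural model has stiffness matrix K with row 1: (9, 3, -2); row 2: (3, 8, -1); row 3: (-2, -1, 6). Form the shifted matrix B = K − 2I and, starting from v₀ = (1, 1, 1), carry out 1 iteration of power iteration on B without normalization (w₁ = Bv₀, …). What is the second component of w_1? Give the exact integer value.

B = K − 2I has rows (7, 3, -2); (3, 6, -1); (-2, -1, 4)
w1 = Bv₀ = (7·1 + 3·1 + (-2)·1; 3·1 + 6·1 + (-1)·1; (-2)·1 + (-1)·1 + 4·1) = (8, 8, 1)
Requested component of w1: 8

8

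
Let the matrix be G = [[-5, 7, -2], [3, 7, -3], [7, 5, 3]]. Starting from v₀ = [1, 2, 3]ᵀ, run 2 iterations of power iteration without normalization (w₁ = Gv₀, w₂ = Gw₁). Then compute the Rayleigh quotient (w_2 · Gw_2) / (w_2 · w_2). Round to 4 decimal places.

2.4839

w1 = Gv₀ = (3, 8, 26)
w2 = Gw1 = (-11, -13, 139)
Gw2 = (-314, -541, 275)
w2·Gw2 = (-11)·(-314) + (-13)·(-541) + 139·275 = 48712; w2·w2 = (-11)·(-11) + (-13)·(-13) + 139·139 = 19611
λ ≈ 48712/19611 = 2.4839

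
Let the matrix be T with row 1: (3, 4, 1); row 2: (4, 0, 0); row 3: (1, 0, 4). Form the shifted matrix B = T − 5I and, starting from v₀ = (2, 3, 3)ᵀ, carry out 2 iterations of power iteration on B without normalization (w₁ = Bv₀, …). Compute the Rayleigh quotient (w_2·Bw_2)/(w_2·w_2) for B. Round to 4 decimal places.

B = T − 5I has rows (-2, 4, 1); (4, -5, 0); (1, 0, -1)
w1 = Bv₀ = (11, -7, -1)
w2 = Bw1 = (-51, 79, 12)
Bw2 = (430, -599, -63)
w2·Bw2 = -70007; w2·w2 = 8986; μ ≈ -70007/8986 = -7.7907

μ ≈ -7.7907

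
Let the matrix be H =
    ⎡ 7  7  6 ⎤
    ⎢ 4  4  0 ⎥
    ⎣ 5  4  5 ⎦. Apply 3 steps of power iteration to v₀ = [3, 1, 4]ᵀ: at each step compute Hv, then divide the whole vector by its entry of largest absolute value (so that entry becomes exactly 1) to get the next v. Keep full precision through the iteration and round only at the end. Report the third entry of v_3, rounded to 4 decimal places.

Hv0 = (52.00000, 16.00000, 39.00000); divide by 52.00000 → v1 = (1.00000, 0.30769, 0.75000)
Hv1 = (13.65385, 5.23077, 9.98077); divide by 13.65385 → v2 = (1.00000, 0.38310, 0.73099)
Hv2 = (14.06761, 5.53239, 10.18732); divide by 14.06761 → v3 = (1.00000, 0.39327, 0.72417)
Requested entry of v3: 7233/9988 = 0.7242

0.7242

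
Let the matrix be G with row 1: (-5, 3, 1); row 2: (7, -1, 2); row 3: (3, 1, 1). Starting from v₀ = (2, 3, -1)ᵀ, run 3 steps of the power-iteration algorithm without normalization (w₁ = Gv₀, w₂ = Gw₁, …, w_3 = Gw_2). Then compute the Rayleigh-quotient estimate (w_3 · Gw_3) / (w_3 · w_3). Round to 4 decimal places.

w1 = Gv₀ = (-2, 9, 8)
w2 = Gw1 = (45, -7, 11)
w3 = Gw2 = (-235, 344, 139)
Gw3 = (2346, -1711, -222)
w3·Gw3 = (-235)·2346 + 344·(-1711) + 139·(-222) = -1170752; w3·w3 = (-235)·(-235) + 344·344 + 139·139 = 192882
λ ≈ -1170752/192882 = -6.0698

-6.0698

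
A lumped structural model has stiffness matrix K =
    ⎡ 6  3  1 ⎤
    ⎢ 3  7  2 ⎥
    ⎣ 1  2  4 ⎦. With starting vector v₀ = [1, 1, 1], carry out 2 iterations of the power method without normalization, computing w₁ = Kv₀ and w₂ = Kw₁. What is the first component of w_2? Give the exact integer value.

w1 = Kv₀ = (6·1 + 3·1 + 1·1; 3·1 + 7·1 + 2·1; 1·1 + 2·1 + 4·1) = (10, 12, 7)
w2 = Kw1 = (6·10 + 3·12 + 1·7; 3·10 + 7·12 + 2·7; 1·10 + 2·12 + 4·7) = (103, 128, 62)
The requested component of w2 is 103.

103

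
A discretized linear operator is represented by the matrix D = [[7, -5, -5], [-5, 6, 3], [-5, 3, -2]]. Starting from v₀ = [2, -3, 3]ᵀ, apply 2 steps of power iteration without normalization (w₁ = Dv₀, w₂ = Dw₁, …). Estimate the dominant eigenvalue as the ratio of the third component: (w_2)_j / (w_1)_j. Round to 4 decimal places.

w1 = Dv₀ = (7·2 + (-5)·(-3) + (-5)·3; (-5)·2 + 6·(-3) + 3·3; (-5)·2 + 3·(-3) + (-2)·3) = (14, -19, -25)
w2 = Dw1 = (7·14 + (-5)·(-19) + (-5)·(-25); (-5)·14 + 6·(-19) + 3·(-25); (-5)·14 + 3·(-19) + (-2)·(-25)) = (318, -259, -77)
Ratio at component: -77 / -25 = 3.0800

λ ≈ 3.0800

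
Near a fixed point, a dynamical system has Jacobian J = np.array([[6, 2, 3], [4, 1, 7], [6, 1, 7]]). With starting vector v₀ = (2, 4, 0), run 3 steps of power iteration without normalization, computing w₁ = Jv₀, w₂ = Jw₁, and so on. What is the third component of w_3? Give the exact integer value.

w1 = Jv₀ = (6·2 + 2·4 + 3·0; 4·2 + 1·4 + 7·0; 6·2 + 1·4 + 7·0) = (20, 12, 16)
w2 = Jw1 = (6·20 + 2·12 + 3·16; 4·20 + 1·12 + 7·16; 6·20 + 1·12 + 7·16) = (192, 204, 244)
w3 = Jw2 = (2292, 2680, 3064)
The requested component of w3 is 3064.

3064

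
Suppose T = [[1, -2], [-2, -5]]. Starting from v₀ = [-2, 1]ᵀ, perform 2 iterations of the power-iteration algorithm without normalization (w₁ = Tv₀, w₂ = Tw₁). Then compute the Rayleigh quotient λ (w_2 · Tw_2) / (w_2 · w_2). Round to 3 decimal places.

-4.260

w1 = Tv₀ = (1·(-2) + (-2)·1; (-2)·(-2) + (-5)·1) = (-4, -1)
w2 = Tw1 = (1·(-4) + (-2)·(-1); (-2)·(-4) + (-5)·(-1)) = (-2, 13)
Tw2 = (-28, -61)
w2·Tw2 = (-2)·(-28) + 13·(-61) = -737; w2·w2 = (-2)·(-2) + 13·13 = 173
λ ≈ -737/173 = -4.260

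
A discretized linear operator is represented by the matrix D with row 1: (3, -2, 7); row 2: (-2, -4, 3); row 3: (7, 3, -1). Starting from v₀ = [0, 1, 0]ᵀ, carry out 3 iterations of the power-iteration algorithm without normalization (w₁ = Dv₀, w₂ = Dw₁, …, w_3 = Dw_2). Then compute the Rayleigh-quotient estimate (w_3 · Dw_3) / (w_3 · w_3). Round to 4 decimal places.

-8.9057

w1 = Dv₀ = (3·0 + (-2)·1 + 7·0; (-2)·0 + (-4)·1 + 3·0; 7·0 + 3·1 + (-1)·0) = (-2, -4, 3)
w2 = Dw1 = (3·(-2) + (-2)·(-4) + 7·3; (-2)·(-2) + (-4)·(-4) + 3·3; 7·(-2) + 3·(-4) + (-1)·3) = (23, 29, -29)
w3 = Dw2 = (-192, -249, 277)
Dw3 = (1861, 2211, -2368)
w3·Dw3 = (-192)·1861 + (-249)·2211 + 277·(-2368) = -1563787; w3·w3 = (-192)·(-192) + (-249)·(-249) + 277·277 = 175594
λ ≈ -1563787/175594 = -8.9057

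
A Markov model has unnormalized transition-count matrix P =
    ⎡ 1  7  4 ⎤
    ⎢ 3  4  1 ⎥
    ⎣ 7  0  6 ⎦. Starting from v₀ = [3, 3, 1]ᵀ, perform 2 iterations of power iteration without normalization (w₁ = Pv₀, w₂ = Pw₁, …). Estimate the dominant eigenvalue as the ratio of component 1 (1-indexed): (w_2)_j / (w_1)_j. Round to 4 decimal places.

λ ≈ 10.3571

w1 = Pv₀ = (1·3 + 7·3 + 4·1; 3·3 + 4·3 + 1·1; 7·3 + 0·3 + 6·1) = (28, 22, 27)
w2 = Pw1 = (1·28 + 7·22 + 4·27; 3·28 + 4·22 + 1·27; 7·28 + 0·22 + 6·27) = (290, 199, 358)
Ratio at component: 290 / 28 = 10.3571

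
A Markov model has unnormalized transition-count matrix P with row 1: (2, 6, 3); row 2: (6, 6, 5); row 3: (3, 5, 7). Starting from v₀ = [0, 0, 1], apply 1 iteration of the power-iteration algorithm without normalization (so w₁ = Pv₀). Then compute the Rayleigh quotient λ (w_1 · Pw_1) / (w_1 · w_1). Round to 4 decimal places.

14.0602

w1 = Pv₀ = (2·0 + 6·0 + 3·1; 6·0 + 6·0 + 5·1; 3·0 + 5·0 + 7·1) = (3, 5, 7)
Pw1 = (57, 83, 83)
w1·Pw1 = 3·57 + 5·83 + 7·83 = 1167; w1·w1 = 3·3 + 5·5 + 7·7 = 83
λ ≈ 1167/83 = 14.0602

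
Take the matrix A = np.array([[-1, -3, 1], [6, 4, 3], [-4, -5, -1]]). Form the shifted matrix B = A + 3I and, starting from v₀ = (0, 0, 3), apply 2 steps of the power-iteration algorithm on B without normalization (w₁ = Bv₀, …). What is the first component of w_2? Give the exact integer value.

B = A + 3I has rows (2, -3, 1); (6, 7, 3); (-4, -5, 2)
w1 = Bv₀ = (2·0 + (-3)·0 + 1·3; 6·0 + 7·0 + 3·3; (-4)·0 + (-5)·0 + 2·3) = (3, 9, 6)
w2 = Bw1 = (2·3 + (-3)·9 + 1·6; 6·3 + 7·9 + 3·6; (-4)·3 + (-5)·9 + 2·6) = (-15, 99, -45)
Requested component of w2: -15

-15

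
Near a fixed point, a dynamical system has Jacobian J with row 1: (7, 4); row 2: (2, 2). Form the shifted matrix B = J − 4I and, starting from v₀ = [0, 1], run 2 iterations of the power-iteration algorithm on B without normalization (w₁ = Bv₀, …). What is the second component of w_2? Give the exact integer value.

12

B = J − 4I has rows (3, 4); (2, -2)
w1 = Bv₀ = (3·0 + 4·1; 2·0 + (-2)·1) = (4, -2)
w2 = Bw1 = (3·4 + 4·(-2); 2·4 + (-2)·(-2)) = (4, 12)
Requested component of w2: 12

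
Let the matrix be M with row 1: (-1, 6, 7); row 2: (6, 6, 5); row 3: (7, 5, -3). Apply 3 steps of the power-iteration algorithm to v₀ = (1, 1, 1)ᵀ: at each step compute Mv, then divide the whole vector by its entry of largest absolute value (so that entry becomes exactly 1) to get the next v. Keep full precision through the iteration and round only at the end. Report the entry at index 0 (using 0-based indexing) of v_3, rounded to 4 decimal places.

0.7325

Mv0 = (12.00000, 17.00000, 9.00000); divide by 17.00000 → v1 = (0.70588, 1.00000, 0.52941)
Mv1 = (9.00000, 12.88235, 8.35294); divide by 12.88235 → v2 = (0.69863, 1.00000, 0.64840)
Mv2 = (9.84018, 13.43379, 7.94521); divide by 13.43379 → v3 = (0.73249, 1.00000, 0.59143)
Requested entry of v3: 2155/2942 = 0.7325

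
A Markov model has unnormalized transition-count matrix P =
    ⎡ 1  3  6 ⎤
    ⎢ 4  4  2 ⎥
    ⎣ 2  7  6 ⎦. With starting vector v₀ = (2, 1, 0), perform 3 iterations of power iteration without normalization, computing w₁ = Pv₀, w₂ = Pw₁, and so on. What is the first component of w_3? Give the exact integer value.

1337

w1 = Pv₀ = (1·2 + 3·1 + 6·0; 4·2 + 4·1 + 2·0; 2·2 + 7·1 + 6·0) = (5, 12, 11)
w2 = Pw1 = (1·5 + 3·12 + 6·11; 4·5 + 4·12 + 2·11; 2·5 + 7·12 + 6·11) = (107, 90, 160)
w3 = Pw2 = (1337, 1108, 1804)
The requested component of w3 is 1337.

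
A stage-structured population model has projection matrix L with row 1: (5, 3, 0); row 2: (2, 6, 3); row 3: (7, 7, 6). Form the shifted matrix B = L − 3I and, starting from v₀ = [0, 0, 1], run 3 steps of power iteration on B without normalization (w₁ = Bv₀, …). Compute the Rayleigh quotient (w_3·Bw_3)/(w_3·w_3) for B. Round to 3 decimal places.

B = L − 3I has rows (2, 3, 0); (2, 3, 3); (7, 7, 3)
w1 = Bv₀ = (2·0 + 3·0 + 0·1; 2·0 + 3·0 + 3·1; 7·0 + 7·0 + 3·1) = (0, 3, 3)
w2 = Bw1 = (2·0 + 3·3 + 0·3; 2·0 + 3·3 + 3·3; 7·0 + 7·3 + 3·3) = (9, 18, 30)
w3 = Bw2 = (72, 162, 279)
Bw3 = (630, 1467, 2475)
w3·Bw3 = 973539; w3·w3 = 109269; μ ≈ 973539/109269 = 8.910

8.910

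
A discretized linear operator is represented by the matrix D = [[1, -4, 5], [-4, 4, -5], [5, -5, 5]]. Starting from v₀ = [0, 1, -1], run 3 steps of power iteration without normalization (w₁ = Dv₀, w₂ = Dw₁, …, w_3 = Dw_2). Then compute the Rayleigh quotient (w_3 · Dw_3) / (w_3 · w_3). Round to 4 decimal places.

w1 = Dv₀ = (1·0 + (-4)·1 + 5·(-1); (-4)·0 + 4·1 + (-5)·(-1); 5·0 + (-5)·1 + 5·(-1)) = (-9, 9, -10)
w2 = Dw1 = (1·(-9) + (-4)·9 + 5·(-10); (-4)·(-9) + 4·9 + (-5)·(-10); 5·(-9) + (-5)·9 + 5·(-10)) = (-95, 122, -140)
w3 = Dw2 = (-1283, 1568, -1785)
Dw3 = (-16480, 20329, -23180)
w3·Dw3 = (-1283)·(-16480) + 1568·20329 + (-1785)·(-23180) = 94396012; w3·w3 = (-1283)·(-1283) + 1568·1568 + (-1785)·(-1785) = 7290938
λ ≈ 94396012/7290938 = 12.9470

λ ≈ 12.9470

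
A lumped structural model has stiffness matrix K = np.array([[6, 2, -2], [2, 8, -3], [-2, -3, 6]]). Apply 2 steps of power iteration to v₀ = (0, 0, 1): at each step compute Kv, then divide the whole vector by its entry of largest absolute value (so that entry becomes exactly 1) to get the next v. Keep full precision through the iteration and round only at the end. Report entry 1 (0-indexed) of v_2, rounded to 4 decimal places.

-0.9388

Kv0 = (-2.00000, -3.00000, 6.00000); divide by 6.00000 → v1 = (-0.33333, -0.50000, 1.00000)
Kv1 = (-5.00000, -7.66667, 8.16667); divide by 8.16667 → v2 = (-0.61224, -0.93878, 1.00000)
Requested entry of v2: -46/49 = -0.9388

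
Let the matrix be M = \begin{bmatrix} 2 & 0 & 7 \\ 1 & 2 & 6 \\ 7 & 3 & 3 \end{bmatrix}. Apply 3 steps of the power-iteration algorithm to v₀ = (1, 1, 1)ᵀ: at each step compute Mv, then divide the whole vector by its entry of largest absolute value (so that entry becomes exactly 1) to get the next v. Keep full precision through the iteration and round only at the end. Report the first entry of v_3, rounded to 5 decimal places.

0.76519

Mv0 = (9.000000, 9.000000, 13.000000); divide by 13.000000 → v1 = (0.692308, 0.692308, 1.000000)
Mv1 = (8.384615, 8.076923, 9.923077); divide by 9.923077 → v2 = (0.844961, 0.813953, 1.000000)
Mv2 = (8.689922, 8.472868, 11.356589); divide by 11.356589 → v3 = (0.765188, 0.746075, 1.000000)
Requested entry of v3: 1121/1465 = 0.76519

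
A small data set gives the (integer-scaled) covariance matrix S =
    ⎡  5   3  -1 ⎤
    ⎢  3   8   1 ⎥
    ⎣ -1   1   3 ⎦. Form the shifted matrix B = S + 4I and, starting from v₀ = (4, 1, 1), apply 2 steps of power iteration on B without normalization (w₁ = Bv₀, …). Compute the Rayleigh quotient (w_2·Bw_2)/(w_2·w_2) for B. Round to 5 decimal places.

13.51402

B = S + 4I has rows (9, 3, -1); (3, 12, 1); (-1, 1, 7)
w1 = Bv₀ = (9·4 + 3·1 + (-1)·1; 3·4 + 12·1 + 1·1; (-1)·4 + 1·1 + 7·1) = (38, 25, 4)
w2 = Bw1 = (9·38 + 3·25 + (-1)·4; 3·38 + 12·25 + 1·4; (-1)·38 + 1·25 + 7·4) = (413, 418, 15)
Bw2 = (4956, 6270, 110)
w2·Bw2 = 4669338; w2·w2 = 345518; μ ≈ 4669338/345518 = 13.51402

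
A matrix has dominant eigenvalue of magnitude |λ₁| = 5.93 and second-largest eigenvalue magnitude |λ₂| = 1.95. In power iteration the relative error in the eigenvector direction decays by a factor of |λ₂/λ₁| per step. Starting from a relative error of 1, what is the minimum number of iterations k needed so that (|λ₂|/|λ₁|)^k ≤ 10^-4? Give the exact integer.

9

|λ₂/λ₁| = 1.95/5.93 = 0.32884
Need k ≥ ln(10^-4) / ln(0.32884) = -9.2103 / -1.1122 ≈ 8.281
Smallest integer k satisfying the bound: 9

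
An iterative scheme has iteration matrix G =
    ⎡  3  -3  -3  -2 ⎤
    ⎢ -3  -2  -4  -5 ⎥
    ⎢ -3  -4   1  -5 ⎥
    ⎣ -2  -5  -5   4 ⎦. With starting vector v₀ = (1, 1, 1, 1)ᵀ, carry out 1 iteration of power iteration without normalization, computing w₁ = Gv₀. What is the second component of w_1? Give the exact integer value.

-14

w1 = Gv₀ = (-5, -14, -11, -8)
The requested component of w1 is -14.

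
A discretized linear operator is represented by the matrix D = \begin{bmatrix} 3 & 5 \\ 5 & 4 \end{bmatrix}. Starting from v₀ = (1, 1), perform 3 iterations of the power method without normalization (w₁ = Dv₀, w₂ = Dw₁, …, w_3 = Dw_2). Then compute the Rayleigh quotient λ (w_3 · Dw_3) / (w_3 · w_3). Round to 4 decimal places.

λ ≈ 8.5249

w1 = Dv₀ = (8, 9)
w2 = Dw1 = (69, 76)
w3 = Dw2 = (587, 649)
Dw3 = (5006, 5531)
w3·Dw3 = 587·5006 + 649·5531 = 6528141; w3·w3 = 587·587 + 649·649 = 765770
λ ≈ 6528141/765770 = 8.5249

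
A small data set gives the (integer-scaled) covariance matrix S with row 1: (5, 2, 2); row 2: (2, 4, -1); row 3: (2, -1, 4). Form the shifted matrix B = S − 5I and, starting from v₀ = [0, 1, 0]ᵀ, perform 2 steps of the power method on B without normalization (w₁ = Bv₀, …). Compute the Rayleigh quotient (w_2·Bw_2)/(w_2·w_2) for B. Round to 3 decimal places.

-3.818

B = S − 5I has rows (0, 2, 2); (2, -1, -1); (2, -1, -1)
w1 = Bv₀ = (0·0 + 2·1 + 2·0; 2·0 + (-1)·1 + (-1)·0; 2·0 + (-1)·1 + (-1)·0) = (2, -1, -1)
w2 = Bw1 = (0·2 + 2·(-1) + 2·(-1); 2·2 + (-1)·(-1) + (-1)·(-1); 2·2 + (-1)·(-1) + (-1)·(-1)) = (-4, 6, 6)
Bw2 = (24, -20, -20)
w2·Bw2 = -336; w2·w2 = 88; μ ≈ -336/88 = -3.818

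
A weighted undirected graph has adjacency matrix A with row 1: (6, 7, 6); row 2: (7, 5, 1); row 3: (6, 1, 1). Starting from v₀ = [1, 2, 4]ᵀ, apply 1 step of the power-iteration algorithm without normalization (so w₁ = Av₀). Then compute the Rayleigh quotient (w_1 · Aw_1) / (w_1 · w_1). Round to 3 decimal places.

13.384

w1 = Av₀ = (44, 21, 12)
Aw1 = (483, 425, 297)
w1·Aw1 = 44·483 + 21·425 + 12·297 = 33741; w1·w1 = 44·44 + 21·21 + 12·12 = 2521
λ ≈ 33741/2521 = 13.384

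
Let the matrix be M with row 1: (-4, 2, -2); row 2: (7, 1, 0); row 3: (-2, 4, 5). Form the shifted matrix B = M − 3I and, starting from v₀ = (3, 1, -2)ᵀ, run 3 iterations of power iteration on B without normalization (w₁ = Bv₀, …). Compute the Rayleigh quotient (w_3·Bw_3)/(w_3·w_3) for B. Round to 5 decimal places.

B = M − 3I has rows (-7, 2, -2); (7, -2, 0); (-2, 4, 2)
w1 = Bv₀ = ((-7)·3 + 2·1 + (-2)·(-2); 7·3 + (-2)·1 + 0·(-2); (-2)·3 + 4·1 + 2·(-2)) = (-15, 19, -6)
w2 = Bw1 = ((-7)·(-15) + 2·19 + (-2)·(-6); 7·(-15) + (-2)·19 + 0·(-6); (-2)·(-15) + 4·19 + 2·(-6)) = (155, -143, 94)
w3 = Bw2 = (-1559, 1371, -694)
Bw3 = (15043, -13655, 7214)
w3·Bw3 = -47179558; w3·w3 = 4791758; μ ≈ -47179558/4791758 = -9.84598

μ ≈ -9.84598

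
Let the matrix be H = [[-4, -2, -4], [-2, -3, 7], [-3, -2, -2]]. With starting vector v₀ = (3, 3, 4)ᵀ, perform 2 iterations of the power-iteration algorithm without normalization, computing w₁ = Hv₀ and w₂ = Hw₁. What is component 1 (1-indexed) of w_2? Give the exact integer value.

202

w1 = Hv₀ = ((-4)·3 + (-2)·3 + (-4)·4; (-2)·3 + (-3)·3 + 7·4; (-3)·3 + (-2)·3 + (-2)·4) = (-34, 13, -23)
w2 = Hw1 = ((-4)·(-34) + (-2)·13 + (-4)·(-23); (-2)·(-34) + (-3)·13 + 7·(-23); (-3)·(-34) + (-2)·13 + (-2)·(-23)) = (202, -132, 122)
The requested component of w2 is 202.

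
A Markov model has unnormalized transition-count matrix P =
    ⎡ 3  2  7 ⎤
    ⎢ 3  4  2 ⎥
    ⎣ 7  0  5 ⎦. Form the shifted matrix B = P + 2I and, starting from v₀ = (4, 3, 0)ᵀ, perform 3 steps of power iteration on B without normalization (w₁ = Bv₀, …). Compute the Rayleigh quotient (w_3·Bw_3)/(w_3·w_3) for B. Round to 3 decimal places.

B = P + 2I has rows (5, 2, 7); (3, 6, 2); (7, 0, 7)
w1 = Bv₀ = (26, 30, 28)
w2 = Bw1 = (386, 314, 378)
w3 = Bw2 = (5204, 3798, 5348)
Bw3 = (71052, 49096, 73864)
w3·Bw3 = 951245888; w3·w3 = 70107524; μ ≈ 951245888/70107524 = 13.568

13.568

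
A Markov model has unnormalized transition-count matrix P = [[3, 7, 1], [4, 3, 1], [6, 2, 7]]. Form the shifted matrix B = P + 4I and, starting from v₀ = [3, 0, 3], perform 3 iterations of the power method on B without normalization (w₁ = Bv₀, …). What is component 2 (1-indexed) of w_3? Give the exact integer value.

B = P + 4I has rows (7, 7, 1); (4, 7, 1); (6, 2, 11)
w1 = Bv₀ = (7·3 + 7·0 + 1·3; 4·3 + 7·0 + 1·3; 6·3 + 2·0 + 11·3) = (24, 15, 51)
w2 = Bw1 = (7·24 + 7·15 + 1·51; 4·24 + 7·15 + 1·51; 6·24 + 2·15 + 11·51) = (324, 252, 735)
w3 = Bw2 = (4767, 3795, 10533)
Requested component of w3: 3795

3795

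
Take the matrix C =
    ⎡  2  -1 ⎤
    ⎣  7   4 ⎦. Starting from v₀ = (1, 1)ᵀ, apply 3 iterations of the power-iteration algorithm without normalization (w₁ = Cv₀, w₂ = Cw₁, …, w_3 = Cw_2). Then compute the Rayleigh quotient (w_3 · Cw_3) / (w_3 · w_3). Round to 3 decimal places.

1.245

w1 = Cv₀ = (1, 11)
w2 = Cw1 = (-9, 51)
w3 = Cw2 = (-69, 141)
Cw3 = (-279, 81)
w3·Cw3 = (-69)·(-279) + 141·81 = 30672; w3·w3 = (-69)·(-69) + 141·141 = 24642
λ ≈ 30672/24642 = 1.245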